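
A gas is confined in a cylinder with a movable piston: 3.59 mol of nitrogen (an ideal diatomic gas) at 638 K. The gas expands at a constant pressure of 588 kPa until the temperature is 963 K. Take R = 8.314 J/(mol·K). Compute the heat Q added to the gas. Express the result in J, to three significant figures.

Q ≈ 34000 J

Isobaric: W = nRΔT = (3.59)(8.314)(325) = 9700 J.
ΔU = nCᵥΔT with Cᵥ = 5R/2: ΔU = (3.59)(20.79)(325) = 24251 J.
Q = ΔU + W = 24251 + 9700 = 33951 J.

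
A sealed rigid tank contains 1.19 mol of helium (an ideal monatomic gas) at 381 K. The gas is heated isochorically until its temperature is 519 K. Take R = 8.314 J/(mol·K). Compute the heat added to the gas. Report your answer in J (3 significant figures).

Q ≈ 2050 J

Constant volume ⇒ W = 0, so Q = ΔU = nCᵥΔT with Cᵥ = 3R/2 = 12.47 J/(mol·K).
ΔU = (1.19)(12.47)(519 − 381) = 2048 J.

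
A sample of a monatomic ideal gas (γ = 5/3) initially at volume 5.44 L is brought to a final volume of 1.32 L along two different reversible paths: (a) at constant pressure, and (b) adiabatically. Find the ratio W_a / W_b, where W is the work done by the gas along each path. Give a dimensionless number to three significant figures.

Path (a) isobaric: W = P₁(V₂ − V₁) → W_a/(P₁V₁) = -0.7574.
Path (b) adiabatic: W = P₁V₁(1 − (V₁/V₂)^(γ−1))/(γ−1) → W_b/(P₁V₁) = -2.356.
W_a / W_b = -0.7574 / -2.356 = 0.3215.

W_a / W_b ≈ 0.321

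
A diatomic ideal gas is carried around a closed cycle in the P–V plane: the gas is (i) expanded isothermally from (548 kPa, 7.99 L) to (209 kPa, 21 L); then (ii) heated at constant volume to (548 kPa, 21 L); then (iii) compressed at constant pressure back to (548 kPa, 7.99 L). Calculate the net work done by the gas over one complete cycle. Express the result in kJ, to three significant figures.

Leg (i): W = PᵢVᵢ ln(V_f/Vᵢ) = (4379) ln(21/7.99) = 4231 J.
Leg (ii): W = 0.
Leg (iii): W = PΔV = (548)(7.99 − 21) = -7129 J.
W_net = 4231 − 7129 = -2898 J.

W_net ≈ -2.90 kJ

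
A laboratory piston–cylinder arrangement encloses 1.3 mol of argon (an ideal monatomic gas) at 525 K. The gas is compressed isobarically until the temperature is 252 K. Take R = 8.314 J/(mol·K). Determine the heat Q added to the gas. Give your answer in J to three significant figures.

Isobaric: W = nRΔT = (1.3)(8.314)(-273) = -2951 J.
ΔU = nCᵥΔT with Cᵥ = 3R/2: ΔU = (1.3)(12.47)(-273) = -4426 J.
Q = ΔU + W = -4426 − 2951 = -7377 J.

Q ≈ -7380 J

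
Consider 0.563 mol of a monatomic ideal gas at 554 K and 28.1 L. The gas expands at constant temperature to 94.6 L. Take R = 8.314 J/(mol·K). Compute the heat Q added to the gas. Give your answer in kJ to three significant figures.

Isothermal ⇒ ΔU = 0, so Q = W = nRT ln(V₂/V₁).
Q = (0.563)(8.314)(554) ln(94.6/28.1) = 2593 × 1.214 = 3148 J.

Q ≈ 3.15 kJ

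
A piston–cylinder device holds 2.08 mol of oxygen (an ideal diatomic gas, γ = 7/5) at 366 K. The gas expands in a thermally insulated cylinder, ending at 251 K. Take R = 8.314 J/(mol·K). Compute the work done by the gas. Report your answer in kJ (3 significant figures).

Adiabatic ⇒ Q = 0, so W_by = −ΔU = nCᵥ(T₁ − T₂).
Cᵥ = 5R/2 = 20.79 J/(mol·K).
W = (2.08)(20.79)(366 − 251) = 4972 J.

W ≈ 4.97 kJ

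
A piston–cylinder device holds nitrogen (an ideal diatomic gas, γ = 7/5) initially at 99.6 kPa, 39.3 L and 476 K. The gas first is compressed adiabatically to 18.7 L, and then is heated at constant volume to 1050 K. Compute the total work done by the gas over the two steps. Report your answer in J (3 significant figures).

W_total ≈ -3390 J

Step 1 (adiabatic): W = (P₁V₁ − P₂V₂)/(γ−1) = (3914 − 5268)/0.4 = -3385 J.
Step 2 (isochoric): W = 0 (constant volume).
W_total = -3385 + 0 = -3385 J.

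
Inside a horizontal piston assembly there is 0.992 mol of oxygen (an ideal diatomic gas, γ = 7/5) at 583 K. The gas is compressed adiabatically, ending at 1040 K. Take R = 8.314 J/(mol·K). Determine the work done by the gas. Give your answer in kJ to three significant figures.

Adiabatic ⇒ Q = 0, so W_by = −ΔU = nCᵥ(T₁ − T₂).
Cᵥ = 5R/2 = 20.79 J/(mol·K).
W = (0.992)(20.79)(583 − 1040) = -9423 J.

W ≈ -9.42 kJ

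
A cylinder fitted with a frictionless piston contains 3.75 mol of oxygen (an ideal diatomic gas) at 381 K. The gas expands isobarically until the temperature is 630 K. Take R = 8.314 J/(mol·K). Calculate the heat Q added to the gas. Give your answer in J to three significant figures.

Isobaric: W = nRΔT = (3.75)(8.314)(249) = 7763 J.
ΔU = nCᵥΔT with Cᵥ = 5R/2: ΔU = (3.75)(20.79)(249) = 19408 J.
Q = ΔU + W = 19408 + 7763 = 27171 J.

Q ≈ 27200 J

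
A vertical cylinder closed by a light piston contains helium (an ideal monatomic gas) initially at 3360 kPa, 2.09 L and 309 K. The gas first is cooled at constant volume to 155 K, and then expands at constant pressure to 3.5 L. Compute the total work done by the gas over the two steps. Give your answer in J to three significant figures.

Step 1 (isochoric): W = 0 (constant volume).
After step 1: P = 1685 kPa (V unchanged).
Step 2 (isobaric): W = PΔV = (1685 kPa)(3.5 − 2.09 L) = 2376 J.
W_total = 0 + 2376 = 2376 J.

W_total ≈ 2380 J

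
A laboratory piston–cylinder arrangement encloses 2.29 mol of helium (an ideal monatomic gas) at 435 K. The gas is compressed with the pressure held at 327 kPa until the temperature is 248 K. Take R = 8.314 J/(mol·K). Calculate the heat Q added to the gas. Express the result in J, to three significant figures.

Isobaric: W = nRΔT = (2.29)(8.314)(-187) = -3560 J.
ΔU = nCᵥΔT with Cᵥ = 3R/2: ΔU = (2.29)(12.47)(-187) = -5340 J.
Q = ΔU + W = -5340 − 3560 = -8901 J.

Q ≈ -8900 J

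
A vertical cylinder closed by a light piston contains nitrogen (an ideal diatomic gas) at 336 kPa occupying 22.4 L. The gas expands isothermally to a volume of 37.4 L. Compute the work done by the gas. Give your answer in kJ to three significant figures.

W ≈ 3.86 kJ

Isothermal: W = nRT ln(V₂/V₁) = P₁V₁ ln(V₂/V₁).
P₁V₁ = (336 kPa)(22.4 L) = 7526 J.
W = 7526 × ln(37.4/22.4) = 7526 × 0.5126
W_by_gas = 3858 J.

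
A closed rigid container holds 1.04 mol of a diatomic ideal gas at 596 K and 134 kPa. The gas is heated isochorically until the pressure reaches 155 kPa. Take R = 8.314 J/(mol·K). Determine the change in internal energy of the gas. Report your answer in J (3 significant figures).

Constant volume ⇒ W = 0, so Q = ΔU = nCᵥΔT with Cᵥ = 5R/2 = 20.79 J/(mol·K).
At constant V, T₂/T₁ = P₂/P₁ ⇒ ΔT = T₁(P₂/P₁ − 1) = 596·(155/134 − 1) = 93.4 K.
ΔU = (1.04)(20.79)(93.4) = 2019 J.

ΔU ≈ 2020 J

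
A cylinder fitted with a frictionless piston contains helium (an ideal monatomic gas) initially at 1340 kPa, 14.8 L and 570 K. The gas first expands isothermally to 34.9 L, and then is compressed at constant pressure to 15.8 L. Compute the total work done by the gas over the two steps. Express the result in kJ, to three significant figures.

W_total ≈ 6.16 kJ

Step 1 (isothermal): W = P₁V₁ ln(V₂/V₁) = (19832) ln(34.9/14.8) = 17013 J.
After step 1: P = 568.3 kPa, V = 34.9 L, T = 570 K.
Step 2 (isobaric): W = PΔV = (568.3 kPa)(15.8 − 34.9 L) = -10854 J.
W_total = 17013 − 10854 = 6159 J.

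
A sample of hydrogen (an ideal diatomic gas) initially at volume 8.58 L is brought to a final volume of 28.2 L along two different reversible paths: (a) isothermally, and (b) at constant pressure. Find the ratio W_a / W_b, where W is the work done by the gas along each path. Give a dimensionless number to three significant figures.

Path (a) isothermal: W = P₁V₁ ln(V₂/V₁) → W_a/(P₁V₁) = 1.19.
Path (b) isobaric: W = P₁(V₂ − V₁) → W_b/(P₁V₁) = 2.287.
W_a / W_b = 1.19 / 2.287 = 0.5203.

W_a / W_b ≈ 0.520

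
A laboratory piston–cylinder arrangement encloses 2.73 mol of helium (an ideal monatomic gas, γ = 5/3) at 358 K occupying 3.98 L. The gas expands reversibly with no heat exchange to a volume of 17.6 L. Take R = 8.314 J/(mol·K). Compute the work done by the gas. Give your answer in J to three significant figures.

Adiabatic: TV^(γ−1) = const with γ = 5/3.
T₂ = T₁ (V₁/V₂)^(γ−1) = 358 × (3.98/17.6)^0.667 = 358 × 0.3712 = 132.9 K.
W_by = nCᵥ(T₁ − T₂) = (2.73)(12.47)(358 − 132.9) = 7664 J.

W ≈ 7660 J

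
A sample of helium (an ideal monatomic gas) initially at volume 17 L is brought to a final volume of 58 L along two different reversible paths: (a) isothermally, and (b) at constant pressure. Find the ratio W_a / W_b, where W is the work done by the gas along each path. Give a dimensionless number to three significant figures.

W_a / W_b ≈ 0.509

Path (a) isothermal: W = P₁V₁ ln(V₂/V₁) → W_a/(P₁V₁) = 1.227.
Path (b) isobaric: W = P₁(V₂ − V₁) → W_b/(P₁V₁) = 2.412.
W_a / W_b = 1.227 / 2.412 = 0.5089.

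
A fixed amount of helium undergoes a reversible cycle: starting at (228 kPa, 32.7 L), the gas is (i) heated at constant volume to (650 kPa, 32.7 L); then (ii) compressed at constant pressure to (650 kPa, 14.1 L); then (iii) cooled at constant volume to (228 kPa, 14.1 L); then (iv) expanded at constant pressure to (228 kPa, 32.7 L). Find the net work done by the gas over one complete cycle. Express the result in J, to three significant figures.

W_net ≈ -7850 J

Constant-volume legs do no work.
W(ii) = (650)(14.1 − 32.7) = -12090 J; W(iv) = (228)(32.7 − 14.1) = 4241 J.
W_net = -12090 + 4241 = -7849 J (the counter-clockwise enclosed area).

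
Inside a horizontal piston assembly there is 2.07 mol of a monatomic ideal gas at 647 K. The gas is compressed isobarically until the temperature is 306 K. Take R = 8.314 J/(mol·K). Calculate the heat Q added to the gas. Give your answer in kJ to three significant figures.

Isobaric: W = nRΔT = (2.07)(8.314)(-341) = -5869 J.
ΔU = nCᵥΔT with Cᵥ = 3R/2: ΔU = (2.07)(12.47)(-341) = -8803 J.
Q = ΔU + W = -8803 − 5869 = -14672 J.

Q ≈ -14.7 kJ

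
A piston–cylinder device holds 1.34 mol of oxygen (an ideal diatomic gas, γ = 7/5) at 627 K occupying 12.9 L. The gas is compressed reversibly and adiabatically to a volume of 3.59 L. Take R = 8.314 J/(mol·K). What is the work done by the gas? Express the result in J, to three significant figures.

W ≈ -11700 J

Adiabatic: TV^(γ−1) = const with γ = 7/5.
T₂ = T₁ (V₁/V₂)^(γ−1) = 627 × (12.9/3.59)^0.4 = 627 × 1.668 = 1046 K.
W_by = nCᵥ(T₁ − T₂) = (1.34)(20.79)(627 − 1046) = -11666 J.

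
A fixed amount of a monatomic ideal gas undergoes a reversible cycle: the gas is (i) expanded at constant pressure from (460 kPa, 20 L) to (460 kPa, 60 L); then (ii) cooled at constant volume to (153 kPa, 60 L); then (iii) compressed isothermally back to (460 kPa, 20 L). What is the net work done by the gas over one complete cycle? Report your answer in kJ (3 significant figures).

Leg (i): W = PΔV = (460)(60 − 20) = 18400 J.
Leg (ii): W = 0.
Leg (iii): W = PᵢVᵢ ln(V_f/Vᵢ) = (9180) ln(20/60) = -10085 J.
W_net = 18400 − 10085 = 8315 J.

W_net ≈ 8.31 kJ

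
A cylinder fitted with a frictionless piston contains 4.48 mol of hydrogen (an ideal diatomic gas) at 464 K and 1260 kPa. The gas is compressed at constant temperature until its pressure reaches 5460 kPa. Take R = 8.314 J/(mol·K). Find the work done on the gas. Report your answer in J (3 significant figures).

W ≈ 25300 J

Isothermal process: W = nRT ln(V₂/V₁) = nRT ln(P₁/P₂).
W = (4.48)(8.314)(464) × ln(1260/5460)
  = 17282 × ln(0.2308) = 17282 × -1.466
W_by_gas = -25342 J; work on gas = −W_by = 25342 J.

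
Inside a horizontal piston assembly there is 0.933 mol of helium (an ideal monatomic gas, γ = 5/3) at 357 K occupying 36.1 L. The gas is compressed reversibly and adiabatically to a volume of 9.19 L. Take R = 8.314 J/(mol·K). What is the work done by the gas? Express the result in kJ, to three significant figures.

Adiabatic: TV^(γ−1) = const with γ = 5/3.
T₂ = T₁ (V₁/V₂)^(γ−1) = 357 × (36.1/9.19)^0.667 = 357 × 2.49 = 888.8 K.
W_by = nCᵥ(T₁ − T₂) = (0.933)(12.47)(357 − 888.8) = -6188 J.

W ≈ -6.19 kJ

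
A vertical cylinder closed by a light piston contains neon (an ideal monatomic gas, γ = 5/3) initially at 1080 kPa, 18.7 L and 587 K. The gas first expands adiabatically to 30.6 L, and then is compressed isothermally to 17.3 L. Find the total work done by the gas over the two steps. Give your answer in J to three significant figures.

W_total ≈ 184 J

Step 1 (adiabatic): W = (P₁V₁ − P₂V₂)/(γ−1) = (20196 − 14544)/0.667 = 8478 J.
After step 1: P = 475.3 kPa, V = 30.6 L, T = 422.7 K.
Step 2 (isothermal): W = P₁V₁ ln(V₂/V₁) = (14544) ln(17.3/30.6) = -8294 J.
W_total = 8478 − 8294 = 184 J.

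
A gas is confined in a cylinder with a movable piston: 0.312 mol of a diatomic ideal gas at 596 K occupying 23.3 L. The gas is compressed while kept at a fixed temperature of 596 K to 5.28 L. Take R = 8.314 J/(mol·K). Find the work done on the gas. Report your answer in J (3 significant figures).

Isothermal: W = nRT ln(V₂/V₁).
W = (0.312)(8.314)(596) × ln(5.28/23.3)
  = 1546 × -1.485
W_by_gas = -2295 J; work on gas = −W_by = 2295 J.

W ≈ 2300 J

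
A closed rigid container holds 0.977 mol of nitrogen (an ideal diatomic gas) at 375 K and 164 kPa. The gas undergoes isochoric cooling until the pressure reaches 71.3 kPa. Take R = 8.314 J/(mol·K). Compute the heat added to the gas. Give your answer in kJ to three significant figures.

Q ≈ -4.30 kJ

Constant volume ⇒ W = 0, so Q = ΔU = nCᵥΔT with Cᵥ = 5R/2 = 20.79 J/(mol·K).
At constant V, T₂/T₁ = P₂/P₁ ⇒ ΔT = T₁(P₂/P₁ − 1) = 375·(71.3/164 − 1) = -212 K.
ΔU = (0.977)(20.79)(-212) = -4304 J.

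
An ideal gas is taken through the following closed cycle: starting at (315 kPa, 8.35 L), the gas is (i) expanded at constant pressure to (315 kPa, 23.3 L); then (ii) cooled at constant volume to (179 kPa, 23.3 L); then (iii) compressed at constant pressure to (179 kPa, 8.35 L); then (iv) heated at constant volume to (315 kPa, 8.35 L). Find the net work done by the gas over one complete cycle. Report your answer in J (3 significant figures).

Constant-volume legs do no work.
W(i) = (315)(23.3 − 8.35) = 4709 J; W(iii) = (179)(8.35 − 23.3) = -2676 J.
W_net = 4709 − 2676 = 2033 J (the clockwise enclosed area).

W_net ≈ 2030 J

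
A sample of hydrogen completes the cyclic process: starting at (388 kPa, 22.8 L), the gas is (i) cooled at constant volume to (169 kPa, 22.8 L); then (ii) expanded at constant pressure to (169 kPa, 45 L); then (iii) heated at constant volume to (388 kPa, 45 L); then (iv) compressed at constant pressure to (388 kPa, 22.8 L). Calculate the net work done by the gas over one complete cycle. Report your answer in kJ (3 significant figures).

Constant-volume legs do no work.
W(ii) = (169)(45 − 22.8) = 3752 J; W(iv) = (388)(22.8 − 45) = -8614 J.
W_net = 3752 − 8614 = -4862 J (the counter-clockwise enclosed area).

W_net ≈ -4.86 kJ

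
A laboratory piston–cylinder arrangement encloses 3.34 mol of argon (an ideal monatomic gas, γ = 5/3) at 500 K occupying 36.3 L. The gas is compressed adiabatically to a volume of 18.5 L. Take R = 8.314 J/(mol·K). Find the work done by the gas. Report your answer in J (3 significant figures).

W ≈ -11800 J

Adiabatic: TV^(γ−1) = const with γ = 5/3.
T₂ = T₁ (V₁/V₂)^(γ−1) = 500 × (36.3/18.5)^0.667 = 500 × 1.567 = 783.7 K.
W_by = nCᵥ(T₁ − T₂) = (3.34)(12.47)(500 − 783.7) = -11815 J.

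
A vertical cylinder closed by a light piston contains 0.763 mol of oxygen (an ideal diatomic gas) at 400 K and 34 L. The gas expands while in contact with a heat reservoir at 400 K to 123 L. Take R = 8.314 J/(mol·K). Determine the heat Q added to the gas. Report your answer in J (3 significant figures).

Isothermal ⇒ ΔU = 0, so Q = W = nRT ln(V₂/V₁).
Q = (0.763)(8.314)(400) ln(123/34) = 2537 × 1.286 = 3263 J.

Q ≈ 3260 J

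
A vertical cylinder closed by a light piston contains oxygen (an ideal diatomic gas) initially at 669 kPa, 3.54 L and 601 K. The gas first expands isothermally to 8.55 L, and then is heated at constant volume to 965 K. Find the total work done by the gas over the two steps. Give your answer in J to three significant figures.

Step 1 (isothermal): W = P₁V₁ ln(V₂/V₁) = (2368) ln(8.55/3.54) = 2088 J.
Step 2 (isochoric): W = 0 (constant volume).
W_total = 2088 + 0 = 2088 J.

W_total ≈ 2090 J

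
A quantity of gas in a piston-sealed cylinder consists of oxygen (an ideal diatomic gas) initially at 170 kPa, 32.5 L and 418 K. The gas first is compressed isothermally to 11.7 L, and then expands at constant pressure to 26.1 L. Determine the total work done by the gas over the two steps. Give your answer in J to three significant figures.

Step 1 (isothermal): W = P₁V₁ ln(V₂/V₁) = (5525) ln(11.7/32.5) = -5645 J.
After step 1: P = 472.2 kPa, V = 11.7 L, T = 418 K.
Step 2 (isobaric): W = PΔV = (472.2 kPa)(26.1 − 11.7 L) = 6800 J.
W_total = -5645 + 6800 = 1155 J.

W_total ≈ 1160 J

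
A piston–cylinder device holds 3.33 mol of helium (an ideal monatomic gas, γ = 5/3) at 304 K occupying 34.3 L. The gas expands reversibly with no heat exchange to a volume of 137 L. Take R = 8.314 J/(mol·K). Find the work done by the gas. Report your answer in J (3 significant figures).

Adiabatic: TV^(γ−1) = const with γ = 5/3.
T₂ = T₁ (V₁/V₂)^(γ−1) = 304 × (34.3/137)^0.667 = 304 × 0.3972 = 120.8 K.
W_by = nCᵥ(T₁ − T₂) = (3.33)(12.47)(304 − 120.8) = 7610 J.

W ≈ 7610 J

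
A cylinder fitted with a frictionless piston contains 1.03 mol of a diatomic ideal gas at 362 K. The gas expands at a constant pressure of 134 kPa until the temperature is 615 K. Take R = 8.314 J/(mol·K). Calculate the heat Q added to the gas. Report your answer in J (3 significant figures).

Isobaric: W = nRΔT = (1.03)(8.314)(253) = 2167 J.
ΔU = nCᵥΔT with Cᵥ = 5R/2: ΔU = (1.03)(20.79)(253) = 5416 J.
Q = ΔU + W = 5416 + 2167 = 7583 J.

Q ≈ 7580 J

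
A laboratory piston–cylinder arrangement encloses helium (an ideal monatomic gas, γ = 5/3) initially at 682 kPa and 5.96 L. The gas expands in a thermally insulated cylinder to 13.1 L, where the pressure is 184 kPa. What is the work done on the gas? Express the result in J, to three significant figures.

Adiabatic: W = (P₁V₁ − P₂V₂)/(γ − 1) with γ = 5/3.
P₁V₁ = 4065 J, P₂V₂ = 2410 J.
W = (4065 − 2410) / 0.6667 = 2481 J.
Work on gas = −W_by = -2481 J.

W ≈ -2480 J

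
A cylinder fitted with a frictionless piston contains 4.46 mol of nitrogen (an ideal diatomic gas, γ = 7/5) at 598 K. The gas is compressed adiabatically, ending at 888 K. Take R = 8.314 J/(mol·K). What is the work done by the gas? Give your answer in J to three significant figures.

W ≈ -26900 J

Adiabatic ⇒ Q = 0, so W_by = −ΔU = nCᵥ(T₁ − T₂).
Cᵥ = 5R/2 = 20.79 J/(mol·K).
W = (4.46)(20.79)(598 − 888) = -26883 J.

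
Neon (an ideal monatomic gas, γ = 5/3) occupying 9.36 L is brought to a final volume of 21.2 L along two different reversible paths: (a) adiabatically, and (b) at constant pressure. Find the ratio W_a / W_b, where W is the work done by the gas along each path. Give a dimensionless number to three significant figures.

W_a / W_b ≈ 0.498

Path (a) adiabatic: W = P₁V₁(1 − (V₁/V₂)^(γ−1))/(γ−1) → W_a/(P₁V₁) = 0.6303.
Path (b) isobaric: W = P₁(V₂ − V₁) → W_b/(P₁V₁) = 1.265.
W_a / W_b = 0.6303 / 1.265 = 0.4983.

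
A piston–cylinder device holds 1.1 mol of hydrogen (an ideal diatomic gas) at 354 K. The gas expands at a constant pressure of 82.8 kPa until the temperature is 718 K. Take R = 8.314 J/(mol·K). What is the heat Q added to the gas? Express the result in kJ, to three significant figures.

Isobaric: W = nRΔT = (1.1)(8.314)(364) = 3329 J.
ΔU = nCᵥΔT with Cᵥ = 5R/2: ΔU = (1.1)(20.79)(364) = 8322 J.
Q = ΔU + W = 8322 + 3329 = 11651 J.

Q ≈ 11.7 kJ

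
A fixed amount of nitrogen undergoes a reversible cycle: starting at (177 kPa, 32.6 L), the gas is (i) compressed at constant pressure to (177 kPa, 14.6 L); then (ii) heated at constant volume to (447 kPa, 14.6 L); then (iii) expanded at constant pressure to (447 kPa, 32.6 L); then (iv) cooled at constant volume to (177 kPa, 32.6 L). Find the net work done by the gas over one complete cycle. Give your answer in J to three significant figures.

W_net ≈ 4860 J

Constant-volume legs do no work.
W(i) = (177)(14.6 − 32.6) = -3186 J; W(iii) = (447)(32.6 − 14.6) = 8046 J.
W_net = -3186 + 8046 = 4860 J (the clockwise enclosed area).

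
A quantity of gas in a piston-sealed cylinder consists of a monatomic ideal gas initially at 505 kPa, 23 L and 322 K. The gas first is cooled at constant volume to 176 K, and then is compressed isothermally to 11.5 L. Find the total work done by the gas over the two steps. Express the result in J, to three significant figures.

Step 1 (isochoric): W = 0 (constant volume).
After step 1: P = 276 kPa (V unchanged).
Step 2 (isothermal): W = P₁V₁ ln(V₂/V₁) = (6349) ln(11.5/23) = -4400 J.
W_total = 0 − 4400 = -4400 J.

W_total ≈ -4400 J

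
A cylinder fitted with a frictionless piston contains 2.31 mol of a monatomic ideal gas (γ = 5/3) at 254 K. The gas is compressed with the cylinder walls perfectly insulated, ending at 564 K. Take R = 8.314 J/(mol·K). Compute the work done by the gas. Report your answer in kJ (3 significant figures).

W ≈ -8.93 kJ

Adiabatic ⇒ Q = 0, so W_by = −ΔU = nCᵥ(T₁ − T₂).
Cᵥ = 3R/2 = 12.47 J/(mol·K).
W = (2.31)(12.47)(254 − 564) = -8930 J.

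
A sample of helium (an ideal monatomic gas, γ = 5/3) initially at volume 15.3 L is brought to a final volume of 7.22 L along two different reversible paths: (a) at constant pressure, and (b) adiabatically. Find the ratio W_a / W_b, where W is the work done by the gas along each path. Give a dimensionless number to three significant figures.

Path (a) isobaric: W = P₁(V₂ − V₁) → W_a/(P₁V₁) = -0.5281.
Path (b) adiabatic: W = P₁V₁(1 − (V₁/V₂)^(γ−1))/(γ−1) → W_b/(P₁V₁) = -0.9747.
W_a / W_b = -0.5281 / -0.9747 = 0.5418.

W_a / W_b ≈ 0.542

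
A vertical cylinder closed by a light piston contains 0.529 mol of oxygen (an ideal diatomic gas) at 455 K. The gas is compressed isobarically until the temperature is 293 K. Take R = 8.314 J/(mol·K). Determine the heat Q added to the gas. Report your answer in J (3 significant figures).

Q ≈ -2490 J

Isobaric: W = nRΔT = (0.529)(8.314)(-162) = -712.5 J.
ΔU = nCᵥΔT with Cᵥ = 5R/2: ΔU = (0.529)(20.79)(-162) = -1781 J.
Q = ΔU + W = -1781 − 712.5 = -2494 J.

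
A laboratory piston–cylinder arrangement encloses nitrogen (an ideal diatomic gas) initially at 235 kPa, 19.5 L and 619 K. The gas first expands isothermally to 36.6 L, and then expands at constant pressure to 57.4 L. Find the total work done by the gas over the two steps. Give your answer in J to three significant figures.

Step 1 (isothermal): W = P₁V₁ ln(V₂/V₁) = (4582) ln(36.6/19.5) = 2885 J.
After step 1: P = 125.2 kPa, V = 36.6 L, T = 619 K.
Step 2 (isobaric): W = PΔV = (125.2 kPa)(57.4 − 36.6 L) = 2604 J.
W_total = 2885 + 2604 = 5490 J.

W_total ≈ 5490 J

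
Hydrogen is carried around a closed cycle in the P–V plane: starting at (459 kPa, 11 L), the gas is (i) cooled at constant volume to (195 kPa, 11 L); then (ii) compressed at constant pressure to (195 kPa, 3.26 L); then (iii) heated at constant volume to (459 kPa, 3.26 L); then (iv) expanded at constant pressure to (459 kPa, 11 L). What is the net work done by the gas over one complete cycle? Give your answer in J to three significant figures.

Constant-volume legs do no work.
W(ii) = (195)(3.26 − 11) = -1509 J; W(iv) = (459)(11 − 3.26) = 3553 J.
W_net = -1509 + 3553 = 2043 J (the clockwise enclosed area).

W_net ≈ 2040 J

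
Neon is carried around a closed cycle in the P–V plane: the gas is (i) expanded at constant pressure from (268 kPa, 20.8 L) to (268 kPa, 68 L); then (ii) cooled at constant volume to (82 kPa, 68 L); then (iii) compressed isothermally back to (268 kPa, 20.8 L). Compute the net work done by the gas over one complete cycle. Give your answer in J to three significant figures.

W_net ≈ 6040 J

Leg (i): W = PΔV = (268)(68 − 20.8) = 12650 J.
Leg (ii): W = 0.
Leg (iii): W = PᵢVᵢ ln(V_f/Vᵢ) = (5576) ln(20.8/68) = -6605 J.
W_net = 12650 − 6605 = 6045 J.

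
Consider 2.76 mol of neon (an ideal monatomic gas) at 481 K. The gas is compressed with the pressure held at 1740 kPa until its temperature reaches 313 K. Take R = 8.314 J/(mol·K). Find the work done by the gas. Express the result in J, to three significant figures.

Isobaric: W = P ΔV = nR ΔT.
W = (2.76)(8.314)(313 − 481) = -3855 J.

W ≈ -3860 J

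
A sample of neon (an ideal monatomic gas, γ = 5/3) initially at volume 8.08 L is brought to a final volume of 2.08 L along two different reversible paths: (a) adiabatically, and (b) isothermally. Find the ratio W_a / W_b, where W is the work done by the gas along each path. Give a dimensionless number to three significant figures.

W_a / W_b ≈ 1.63

Path (a) adiabatic: W = P₁V₁(1 − (V₁/V₂)^(γ−1))/(γ−1) → W_a/(P₁V₁) = -2.207.
Path (b) isothermal: W = P₁V₁ ln(V₂/V₁) → W_b/(P₁V₁) = -1.357.
W_a / W_b = -2.207 / -1.357 = 1.626.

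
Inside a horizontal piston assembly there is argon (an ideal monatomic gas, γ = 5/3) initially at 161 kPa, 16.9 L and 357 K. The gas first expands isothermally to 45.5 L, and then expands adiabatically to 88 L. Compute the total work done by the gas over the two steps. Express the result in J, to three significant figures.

W_total ≈ 4150 J

Step 1 (isothermal): W = P₁V₁ ln(V₂/V₁) = (2721) ln(45.5/16.9) = 2695 J.
After step 1: P = 59.8 kPa, V = 45.5 L, T = 357 K.
Step 2 (adiabatic): W = (P₁V₁ − P₂V₂)/(γ−1) = (2721 − 1753)/0.667 = 1452 J.
W_total = 2695 + 1452 = 4147 J.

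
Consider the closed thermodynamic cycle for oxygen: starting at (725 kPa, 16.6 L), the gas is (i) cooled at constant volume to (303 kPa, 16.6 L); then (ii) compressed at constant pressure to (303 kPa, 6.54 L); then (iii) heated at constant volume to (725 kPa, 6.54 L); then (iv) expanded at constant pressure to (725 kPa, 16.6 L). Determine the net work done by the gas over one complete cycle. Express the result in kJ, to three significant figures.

W_net ≈ 4.25 kJ

Constant-volume legs do no work.
W(ii) = (303)(6.54 − 16.6) = -3048 J; W(iv) = (725)(16.6 − 6.54) = 7294 J.
W_net = -3048 + 7294 = 4245 J (the clockwise enclosed area).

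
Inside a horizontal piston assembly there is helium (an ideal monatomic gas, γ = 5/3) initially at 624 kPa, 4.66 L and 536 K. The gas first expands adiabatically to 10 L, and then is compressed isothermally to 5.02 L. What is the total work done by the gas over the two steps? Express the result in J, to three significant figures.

Step 1 (adiabatic): W = (P₁V₁ − P₂V₂)/(γ−1) = (2908 − 1748)/0.667 = 1740 J.
After step 1: P = 174.8 kPa, V = 10 L, T = 322.2 K.
Step 2 (isothermal): W = P₁V₁ ln(V₂/V₁) = (1748) ln(5.02/10) = -1205 J.
W_total = 1740 − 1205 = 535.5 J.

W_total ≈ 536 J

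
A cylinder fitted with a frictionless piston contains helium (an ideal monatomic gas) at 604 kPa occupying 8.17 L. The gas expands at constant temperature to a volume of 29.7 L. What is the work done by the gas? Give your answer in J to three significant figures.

W ≈ 6370 J

Isothermal: W = nRT ln(V₂/V₁) = P₁V₁ ln(V₂/V₁).
P₁V₁ = (604 kPa)(8.17 L) = 4935 J.
W = 4935 × ln(29.7/8.17) = 4935 × 1.291
W_by_gas = 6369 J.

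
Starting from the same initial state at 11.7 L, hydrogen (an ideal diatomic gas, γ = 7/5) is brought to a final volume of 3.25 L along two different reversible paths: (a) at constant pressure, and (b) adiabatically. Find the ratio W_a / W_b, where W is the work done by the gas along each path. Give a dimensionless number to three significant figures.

W_a / W_b ≈ 0.432

Path (a) isobaric: W = P₁(V₂ − V₁) → W_a/(P₁V₁) = -0.7222.
Path (b) adiabatic: W = P₁V₁(1 − (V₁/V₂)^(γ−1))/(γ−1) → W_b/(P₁V₁) = -1.673.
W_a / W_b = -0.7222 / -1.673 = 0.4317.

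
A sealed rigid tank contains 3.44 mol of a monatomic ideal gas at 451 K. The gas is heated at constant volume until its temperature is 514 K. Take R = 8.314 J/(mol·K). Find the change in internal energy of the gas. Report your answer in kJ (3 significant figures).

ΔU ≈ 2.70 kJ

Constant volume ⇒ W = 0, so Q = ΔU = nCᵥΔT with Cᵥ = 3R/2 = 12.47 J/(mol·K).
ΔU = (3.44)(12.47)(514 − 451) = 2703 J.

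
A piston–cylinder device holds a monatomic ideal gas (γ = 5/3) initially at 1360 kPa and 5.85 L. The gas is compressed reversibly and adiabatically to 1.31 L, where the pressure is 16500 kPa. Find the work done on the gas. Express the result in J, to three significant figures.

W ≈ 20500 J

Adiabatic: W = (P₁V₁ − P₂V₂)/(γ − 1) with γ = 5/3.
P₁V₁ = 7956 J, P₂V₂ = 21615 J.
W = (7956 − 21615) / 0.6667 = -20488 J.
Work on gas = −W_by = 20488 J.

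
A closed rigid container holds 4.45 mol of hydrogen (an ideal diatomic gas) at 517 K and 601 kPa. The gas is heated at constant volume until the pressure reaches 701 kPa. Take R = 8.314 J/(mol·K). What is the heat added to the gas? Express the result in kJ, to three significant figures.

Constant volume ⇒ W = 0, so Q = ΔU = nCᵥΔT with Cᵥ = 5R/2 = 20.79 J/(mol·K).
At constant V, T₂/T₁ = P₂/P₁ ⇒ ΔT = T₁(P₂/P₁ − 1) = 517·(701/601 − 1) = 86.02 K.
ΔU = (4.45)(20.79)(86.02) = 7957 J.

Q ≈ 7.96 kJ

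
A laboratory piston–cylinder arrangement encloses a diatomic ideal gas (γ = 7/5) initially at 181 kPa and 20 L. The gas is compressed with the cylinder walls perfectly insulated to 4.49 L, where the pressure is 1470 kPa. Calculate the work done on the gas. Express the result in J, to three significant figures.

W ≈ 7450 J

Adiabatic: W = (P₁V₁ − P₂V₂)/(γ − 1) with γ = 7/5.
P₁V₁ = 3620 J, P₂V₂ = 6600 J.
W = (3620 − 6600) / 0.4 = -7451 J.
Work on gas = −W_by = 7451 J.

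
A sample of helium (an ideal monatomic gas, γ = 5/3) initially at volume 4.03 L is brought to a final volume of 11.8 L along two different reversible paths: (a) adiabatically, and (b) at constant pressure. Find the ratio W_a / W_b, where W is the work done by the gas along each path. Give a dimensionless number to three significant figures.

W_a / W_b ≈ 0.398

Path (a) adiabatic: W = P₁V₁(1 − (V₁/V₂)^(γ−1))/(γ−1) → W_a/(P₁V₁) = 0.7671.
Path (b) isobaric: W = P₁(V₂ − V₁) → W_b/(P₁V₁) = 1.928.
W_a / W_b = 0.7671 / 1.928 = 0.3979.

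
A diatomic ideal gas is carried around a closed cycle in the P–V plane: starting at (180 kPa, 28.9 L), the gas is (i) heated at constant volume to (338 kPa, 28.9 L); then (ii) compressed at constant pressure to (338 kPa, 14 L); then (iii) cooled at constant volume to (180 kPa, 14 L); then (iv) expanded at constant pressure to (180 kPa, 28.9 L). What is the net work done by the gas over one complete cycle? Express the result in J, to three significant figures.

Constant-volume legs do no work.
W(ii) = (338)(14 − 28.9) = -5036 J; W(iv) = (180)(28.9 − 14) = 2682 J.
W_net = -5036 + 2682 = -2354 J (the counter-clockwise enclosed area).

W_net ≈ -2350 J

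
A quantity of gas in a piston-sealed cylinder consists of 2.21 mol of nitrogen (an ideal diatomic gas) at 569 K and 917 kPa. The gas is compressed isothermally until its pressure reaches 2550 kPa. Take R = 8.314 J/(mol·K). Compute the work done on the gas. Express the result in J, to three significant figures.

W ≈ 10700 J

Isothermal process: W = nRT ln(V₂/V₁) = nRT ln(P₁/P₂).
W = (2.21)(8.314)(569) × ln(917/2550)
  = 10455 × ln(0.3596) = 10455 × -1.023
W_by_gas = -10693 J; work on gas = −W_by = 10693 J.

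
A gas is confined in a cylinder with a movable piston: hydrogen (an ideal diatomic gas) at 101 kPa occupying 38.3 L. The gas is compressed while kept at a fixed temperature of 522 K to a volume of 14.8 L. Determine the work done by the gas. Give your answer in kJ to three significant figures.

W ≈ -3.68 kJ

Isothermal: W = nRT ln(V₂/V₁) = P₁V₁ ln(V₂/V₁).
P₁V₁ = (101 kPa)(38.3 L) = 3868 J.
W = 3868 × ln(14.8/38.3) = 3868 × -0.9508
W_by_gas = -3678 J.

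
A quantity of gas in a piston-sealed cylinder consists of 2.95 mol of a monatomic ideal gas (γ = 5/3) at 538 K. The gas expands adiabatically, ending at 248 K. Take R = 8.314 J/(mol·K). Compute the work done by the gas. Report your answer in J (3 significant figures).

W ≈ 10700 J

Adiabatic ⇒ Q = 0, so W_by = −ΔU = nCᵥ(T₁ − T₂).
Cᵥ = 3R/2 = 12.47 J/(mol·K).
W = (2.95)(12.47)(538 − 248) = 10669 J.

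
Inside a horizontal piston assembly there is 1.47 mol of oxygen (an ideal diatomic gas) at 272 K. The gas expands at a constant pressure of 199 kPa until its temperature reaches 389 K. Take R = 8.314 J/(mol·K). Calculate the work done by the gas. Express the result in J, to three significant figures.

Isobaric: W = P ΔV = nR ΔT.
W = (1.47)(8.314)(389 − 272) = 1430 J.

W ≈ 1430 J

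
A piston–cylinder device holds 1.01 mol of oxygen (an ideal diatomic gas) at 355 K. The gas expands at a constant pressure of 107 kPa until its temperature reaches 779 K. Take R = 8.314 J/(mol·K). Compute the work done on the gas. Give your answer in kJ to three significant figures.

W ≈ -3.56 kJ

Isobaric: W = P ΔV = nR ΔT.
W = (1.01)(8.314)(779 − 355) = 3560 J.
Work on gas = −W_by = -3560 J.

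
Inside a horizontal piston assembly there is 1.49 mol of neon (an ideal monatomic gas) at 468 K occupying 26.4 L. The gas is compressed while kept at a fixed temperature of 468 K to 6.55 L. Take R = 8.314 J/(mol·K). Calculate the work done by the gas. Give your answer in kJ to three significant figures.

Isothermal: W = nRT ln(V₂/V₁).
W = (1.49)(8.314)(468) × ln(6.55/26.4)
  = 5798 × -1.394
W_by_gas = -8081 J.

W ≈ -8.08 kJ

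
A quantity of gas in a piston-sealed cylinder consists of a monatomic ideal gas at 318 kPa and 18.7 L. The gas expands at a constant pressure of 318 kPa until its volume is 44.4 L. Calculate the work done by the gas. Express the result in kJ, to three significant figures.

Isobaric: W = P ΔV.
W = (318 kPa)(44.4 − 18.7 L) = (318)(25.7) = 8173 J.

W ≈ 8.17 kJ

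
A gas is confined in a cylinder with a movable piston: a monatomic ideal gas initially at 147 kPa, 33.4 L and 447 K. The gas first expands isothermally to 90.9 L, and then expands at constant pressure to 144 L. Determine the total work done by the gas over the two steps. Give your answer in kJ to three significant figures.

Step 1 (isothermal): W = P₁V₁ ln(V₂/V₁) = (4910) ln(90.9/33.4) = 4916 J.
After step 1: P = 54.01 kPa, V = 90.9 L, T = 447 K.
Step 2 (isobaric): W = PΔV = (54.01 kPa)(144 − 90.9 L) = 2868 J.
W_total = 4916 + 2868 = 7784 J.

W_total ≈ 7.78 kJ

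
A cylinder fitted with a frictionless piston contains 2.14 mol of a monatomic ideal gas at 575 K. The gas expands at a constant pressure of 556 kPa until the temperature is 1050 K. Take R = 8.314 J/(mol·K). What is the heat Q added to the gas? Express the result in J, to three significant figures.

Q ≈ 21100 J

Isobaric: W = nRΔT = (2.14)(8.314)(475) = 8451 J.
ΔU = nCᵥΔT with Cᵥ = 3R/2: ΔU = (2.14)(12.47)(475) = 12677 J.
Q = ΔU + W = 12677 + 8451 = 21128 J.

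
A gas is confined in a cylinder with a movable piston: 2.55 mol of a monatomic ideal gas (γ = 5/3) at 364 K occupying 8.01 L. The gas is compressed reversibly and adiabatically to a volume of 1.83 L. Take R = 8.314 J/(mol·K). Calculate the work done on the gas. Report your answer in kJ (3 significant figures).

Adiabatic: TV^(γ−1) = const with γ = 5/3.
T₂ = T₁ (V₁/V₂)^(γ−1) = 364 × (8.01/1.83)^0.667 = 364 × 2.676 = 974 K.
W_by = nCᵥ(T₁ − T₂) = (2.55)(12.47)(364 − 974) = -19398 J.
Work on gas = −W_by = 19398 J.

W ≈ 19.4 kJ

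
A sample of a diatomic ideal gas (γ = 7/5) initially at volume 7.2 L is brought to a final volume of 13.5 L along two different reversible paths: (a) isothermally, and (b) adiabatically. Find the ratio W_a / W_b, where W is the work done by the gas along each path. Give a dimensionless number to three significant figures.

Path (a) isothermal: W = P₁V₁ ln(V₂/V₁) → W_a/(P₁V₁) = 0.6286.
Path (b) adiabatic: W = P₁V₁(1 − (V₁/V₂)^(γ−1))/(γ−1) → W_b/(P₁V₁) = 0.5558.
W_a / W_b = 0.6286 / 0.5558 = 1.131.

W_a / W_b ≈ 1.13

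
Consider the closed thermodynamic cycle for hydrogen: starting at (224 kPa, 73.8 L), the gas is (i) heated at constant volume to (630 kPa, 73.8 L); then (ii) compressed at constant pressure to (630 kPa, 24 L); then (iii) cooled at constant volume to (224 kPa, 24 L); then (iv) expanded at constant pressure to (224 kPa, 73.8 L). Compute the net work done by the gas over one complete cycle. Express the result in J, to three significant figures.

Constant-volume legs do no work.
W(ii) = (630)(24 − 73.8) = -31374 J; W(iv) = (224)(73.8 − 24) = 11155 J.
W_net = -31374 + 11155 = -20219 J (the counter-clockwise enclosed area).

W_net ≈ -20200 J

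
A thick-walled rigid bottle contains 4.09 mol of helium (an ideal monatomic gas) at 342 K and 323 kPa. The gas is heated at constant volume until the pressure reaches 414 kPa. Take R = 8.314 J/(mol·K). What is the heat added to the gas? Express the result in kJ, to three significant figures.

Q ≈ 4.91 kJ

Constant volume ⇒ W = 0, so Q = ΔU = nCᵥΔT with Cᵥ = 3R/2 = 12.47 J/(mol·K).
At constant V, T₂/T₁ = P₂/P₁ ⇒ ΔT = T₁(P₂/P₁ − 1) = 342·(414/323 − 1) = 96.35 K.
ΔU = (4.09)(12.47)(96.35) = 4915 J.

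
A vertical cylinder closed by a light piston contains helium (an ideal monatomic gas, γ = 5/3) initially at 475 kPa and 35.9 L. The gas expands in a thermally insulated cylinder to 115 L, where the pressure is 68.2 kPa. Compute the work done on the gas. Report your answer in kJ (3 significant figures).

W ≈ -13.8 kJ

Adiabatic: W = (P₁V₁ − P₂V₂)/(γ − 1) with γ = 5/3.
P₁V₁ = 17052 J, P₂V₂ = 7843 J.
W = (17052 − 7843) / 0.6667 = 13814 J.
Work on gas = −W_by = -13814 J.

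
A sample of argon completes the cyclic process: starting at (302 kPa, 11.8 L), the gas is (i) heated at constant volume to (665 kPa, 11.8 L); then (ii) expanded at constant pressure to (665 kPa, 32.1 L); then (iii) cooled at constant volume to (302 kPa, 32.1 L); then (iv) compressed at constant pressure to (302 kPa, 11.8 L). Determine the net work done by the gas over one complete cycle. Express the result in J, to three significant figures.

Constant-volume legs do no work.
W(ii) = (665)(32.1 − 11.8) = 13500 J; W(iv) = (302)(11.8 − 32.1) = -6131 J.
W_net = 13500 − 6131 = 7369 J (the clockwise enclosed area).

W_net ≈ 7370 J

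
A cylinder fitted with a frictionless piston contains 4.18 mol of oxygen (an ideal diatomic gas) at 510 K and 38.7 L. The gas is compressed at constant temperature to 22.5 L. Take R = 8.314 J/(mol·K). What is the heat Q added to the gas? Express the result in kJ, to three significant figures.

Isothermal ⇒ ΔU = 0, so Q = W = nRT ln(V₂/V₁).
Q = (4.18)(8.314)(510) ln(22.5/38.7) = 17724 × -0.5423 = -9612 J.

Q ≈ -9.61 kJ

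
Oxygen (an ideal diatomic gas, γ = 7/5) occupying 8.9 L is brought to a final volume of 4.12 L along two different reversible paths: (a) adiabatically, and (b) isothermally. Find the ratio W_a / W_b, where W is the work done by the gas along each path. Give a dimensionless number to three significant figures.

W_a / W_b ≈ 1.17

Path (a) adiabatic: W = P₁V₁(1 − (V₁/V₂)^(γ−1))/(γ−1) → W_a/(P₁V₁) = -0.902.
Path (b) isothermal: W = P₁V₁ ln(V₂/V₁) → W_b/(P₁V₁) = -0.7702.
W_a / W_b = -0.902 / -0.7702 = 1.171.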